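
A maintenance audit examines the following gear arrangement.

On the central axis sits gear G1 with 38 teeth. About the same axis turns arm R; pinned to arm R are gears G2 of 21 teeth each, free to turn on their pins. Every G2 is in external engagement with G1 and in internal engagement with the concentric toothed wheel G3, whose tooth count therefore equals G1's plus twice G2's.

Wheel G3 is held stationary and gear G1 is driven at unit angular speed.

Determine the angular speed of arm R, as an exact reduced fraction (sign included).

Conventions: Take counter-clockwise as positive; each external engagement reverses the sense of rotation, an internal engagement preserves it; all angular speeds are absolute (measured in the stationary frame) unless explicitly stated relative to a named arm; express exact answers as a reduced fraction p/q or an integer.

planetary set (38T centre, 21T on arm, 80T internal) — Willis relation
ring teeth: 38 + 2·21 = 80
38(ω_sun−ω_arm) = −80(ω_ring−ω_arm),  ω_ring = 0, ω_sun = 1
38(1−ω_arm) = −80(0−ω_arm)  ⇒  118·ω_arm = 38  ⇒  ω_arm = 19/59
exact speed ratio = 19/59

19/59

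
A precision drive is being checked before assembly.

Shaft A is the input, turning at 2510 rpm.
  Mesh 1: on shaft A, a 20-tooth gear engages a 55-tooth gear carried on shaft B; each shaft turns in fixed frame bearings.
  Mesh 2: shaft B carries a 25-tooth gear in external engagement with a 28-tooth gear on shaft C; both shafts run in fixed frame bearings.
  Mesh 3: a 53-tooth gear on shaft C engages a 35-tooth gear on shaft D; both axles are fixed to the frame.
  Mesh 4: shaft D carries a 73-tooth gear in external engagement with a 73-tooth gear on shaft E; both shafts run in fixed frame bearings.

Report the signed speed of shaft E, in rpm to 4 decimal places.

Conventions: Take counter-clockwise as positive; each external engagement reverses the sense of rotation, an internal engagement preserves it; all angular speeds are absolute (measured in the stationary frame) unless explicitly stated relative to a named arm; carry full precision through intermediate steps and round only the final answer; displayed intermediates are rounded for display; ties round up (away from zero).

topology: fixed-axis compound train — 4 meshes, A→E
mesh 1 [20T→55T]: ω = 2510.0000×20/55 = 912.7273 rpm, sense flips to −
mesh 2 [25T→28T]: ω = 912.7273×25/28 = 814.9351 rpm, sense flips to +
mesh 3 [53T→35T]: ω = 814.9351×53/35 = 1234.0445 rpm, sense flips to −
mesh 4 [73T→73T]: ω = 1234.0445×73/73 = 1234.0445 rpm, sense flips to +
signed output speed = +1234.0445 rpm

+1234.0445 rpm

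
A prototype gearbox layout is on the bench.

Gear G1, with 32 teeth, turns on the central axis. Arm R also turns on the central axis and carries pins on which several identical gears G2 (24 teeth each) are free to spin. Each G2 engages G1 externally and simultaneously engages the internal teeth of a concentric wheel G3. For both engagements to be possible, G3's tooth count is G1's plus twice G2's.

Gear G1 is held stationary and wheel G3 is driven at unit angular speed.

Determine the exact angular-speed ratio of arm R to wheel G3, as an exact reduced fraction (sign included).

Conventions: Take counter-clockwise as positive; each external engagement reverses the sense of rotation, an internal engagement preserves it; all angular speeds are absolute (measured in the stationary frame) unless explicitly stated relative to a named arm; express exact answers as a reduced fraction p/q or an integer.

class = planetary set [G3 = 32+2·24 = 80; Willis about the carrier]
ring teeth: 32 + 2·24 = 80
32(ω_sun−ω_arm) = −80(ω_ring−ω_arm),  ω_sun = 0, ω_ring = 1
32(0−ω_arm) = −80(1−ω_arm)  ⇒  112·ω_arm = 80  ⇒  ω_arm = 5/7
ω_out/ω_in = 5/7

5/7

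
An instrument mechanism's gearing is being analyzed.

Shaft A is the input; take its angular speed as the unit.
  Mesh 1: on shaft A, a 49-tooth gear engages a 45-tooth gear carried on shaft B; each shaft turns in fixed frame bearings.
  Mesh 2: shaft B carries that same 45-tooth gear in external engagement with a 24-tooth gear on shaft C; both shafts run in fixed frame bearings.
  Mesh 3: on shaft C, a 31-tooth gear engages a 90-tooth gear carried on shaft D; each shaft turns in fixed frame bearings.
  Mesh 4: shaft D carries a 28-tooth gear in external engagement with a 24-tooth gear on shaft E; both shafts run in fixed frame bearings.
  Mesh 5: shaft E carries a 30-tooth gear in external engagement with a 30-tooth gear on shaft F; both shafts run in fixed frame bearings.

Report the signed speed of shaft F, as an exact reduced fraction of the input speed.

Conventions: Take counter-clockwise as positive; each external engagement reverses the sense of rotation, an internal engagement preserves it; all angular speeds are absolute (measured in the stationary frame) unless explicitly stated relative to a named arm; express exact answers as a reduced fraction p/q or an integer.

5-mesh fixed-axis compound train (all bearings frame-fixed)
mesh 1 [49T→45T]: |ω|/ω_in = 1×49/45 = 49/45, sense flips to −
mesh 2 [45T→24T]: |ω|/ω_in = (49/45)×45/24 = 49/24, sense flips to +
mesh 3 [31T→90T]: |ω|/ω_in = (49/24)×31/90 = 1519/2160, sense flips to −
mesh 4 [28T→24T]: |ω|/ω_in = (1519/2160)×28/24 = 10633/12960, sense flips to +
mesh 5 [30T→30T]: |ω|/ω_in = (10633/12960)×30/30 = 10633/12960, sense flips to −
signed output speed (× input speed) = -10633/12960

-10633/12960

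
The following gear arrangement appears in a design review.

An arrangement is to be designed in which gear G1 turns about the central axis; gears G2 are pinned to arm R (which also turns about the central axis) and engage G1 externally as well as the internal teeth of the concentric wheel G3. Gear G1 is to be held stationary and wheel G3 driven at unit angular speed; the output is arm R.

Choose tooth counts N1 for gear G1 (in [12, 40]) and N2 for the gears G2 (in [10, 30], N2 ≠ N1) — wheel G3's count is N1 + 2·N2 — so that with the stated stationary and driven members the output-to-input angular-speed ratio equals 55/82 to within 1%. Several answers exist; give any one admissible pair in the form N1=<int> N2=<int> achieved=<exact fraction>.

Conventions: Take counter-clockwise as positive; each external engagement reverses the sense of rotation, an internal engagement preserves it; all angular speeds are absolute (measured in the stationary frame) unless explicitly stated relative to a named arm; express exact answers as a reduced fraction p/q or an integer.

design class (target 55/82): planetary set
Willis with ω_sun = 0: ω_arm/ω_ring = N3/(N1+N3); set equal to 55/82  ⇒  N3/N1 = (55/82)/(1 − 55/82) = 55/27
N3 = N1 + 2·N2  ⇒  N2/N1 = (N3/N1 − 1)/2 = (55/27 − 1)/2 = 14/27
smallest multiple with N1 ≥ 12 and N2 ≥ 10: k = 1  ⇒  N1 = 1·27 = 27, N2 = 1·14 = 14 (N1 ≤ 40, N2 ≤ 30, N2 ≠ N1 ✓), N3 = 27 + 2·14 = 55
check: N3/(N1+N3) with N1 = 27, N3 = 55 gives 55/82; |achieved − target| = 0 ≤ 11/1640 ✓

N1=27 N2=14 achieved=55/82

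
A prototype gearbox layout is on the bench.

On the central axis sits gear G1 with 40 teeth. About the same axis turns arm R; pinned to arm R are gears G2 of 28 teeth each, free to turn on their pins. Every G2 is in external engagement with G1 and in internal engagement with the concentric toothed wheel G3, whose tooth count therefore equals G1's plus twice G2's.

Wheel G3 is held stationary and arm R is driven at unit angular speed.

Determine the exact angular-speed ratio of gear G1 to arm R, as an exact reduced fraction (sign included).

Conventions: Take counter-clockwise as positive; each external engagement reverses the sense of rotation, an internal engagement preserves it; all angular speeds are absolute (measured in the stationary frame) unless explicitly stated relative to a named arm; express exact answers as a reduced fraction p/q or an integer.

topology: planetary set — G1 40T / G2 28T / G3 96T, arm = carrier (Willis)
ring teeth: 40 + 2·28 = 96
40(ω_sun−ω_arm) = −96(ω_ring−ω_arm),  ω_ring = 0, ω_arm = 1
ω_sun = 1 − (96/40)(0−1) = 17/5
ω_out/ω_in = 17/5

17/5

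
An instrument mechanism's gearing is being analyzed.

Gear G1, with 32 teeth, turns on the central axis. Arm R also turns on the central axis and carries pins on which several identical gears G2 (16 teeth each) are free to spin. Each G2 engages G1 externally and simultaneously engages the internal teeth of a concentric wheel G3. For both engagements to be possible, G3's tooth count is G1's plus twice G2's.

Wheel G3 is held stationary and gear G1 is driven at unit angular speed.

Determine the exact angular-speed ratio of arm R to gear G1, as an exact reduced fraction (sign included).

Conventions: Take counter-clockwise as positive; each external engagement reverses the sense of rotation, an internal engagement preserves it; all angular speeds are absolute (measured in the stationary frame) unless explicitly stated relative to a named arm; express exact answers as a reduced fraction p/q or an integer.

1/3

topology: planetary set — G1 32T / G2 16T / G3 64T, arm = carrier (Willis)
ring teeth: 32 + 2·16 = 64
32(ω_sun−ω_arm) = −64(ω_ring−ω_arm),  ω_ring = 0, ω_sun = 1
32(1−ω_arm) = −64(0−ω_arm)  ⇒  96·ω_arm = 32  ⇒  ω_arm = 1/3
ω_out/ω_in = 1/3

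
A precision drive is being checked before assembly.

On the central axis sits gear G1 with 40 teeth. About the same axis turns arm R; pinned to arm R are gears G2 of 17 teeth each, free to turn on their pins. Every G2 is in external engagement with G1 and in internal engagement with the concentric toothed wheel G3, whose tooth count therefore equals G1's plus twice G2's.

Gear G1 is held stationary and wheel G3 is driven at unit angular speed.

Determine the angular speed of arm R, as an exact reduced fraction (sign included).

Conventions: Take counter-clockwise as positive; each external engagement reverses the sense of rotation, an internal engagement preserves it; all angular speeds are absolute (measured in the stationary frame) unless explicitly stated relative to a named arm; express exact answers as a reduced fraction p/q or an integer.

recognized (axles ride arm R): planetary set, 40/17/74 teeth
ring teeth: 40 + 2·17 = 74
40(ω_sun−ω_arm) = −74(ω_ring−ω_arm),  ω_sun = 0, ω_ring = 1
40(0−ω_arm) = −74(1−ω_arm)  ⇒  114·ω_arm = 74  ⇒  ω_arm = 37/57
exact speed ratio = 37/57

37/57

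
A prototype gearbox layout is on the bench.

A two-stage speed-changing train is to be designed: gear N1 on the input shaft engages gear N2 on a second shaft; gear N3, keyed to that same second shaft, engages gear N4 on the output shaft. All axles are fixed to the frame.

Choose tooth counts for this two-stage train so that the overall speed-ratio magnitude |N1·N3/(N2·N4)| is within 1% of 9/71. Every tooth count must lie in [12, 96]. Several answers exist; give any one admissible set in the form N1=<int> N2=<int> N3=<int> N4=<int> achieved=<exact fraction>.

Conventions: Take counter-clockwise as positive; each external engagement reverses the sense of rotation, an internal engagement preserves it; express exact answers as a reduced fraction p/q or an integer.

N1=12 N2=16 N3=12 N4=71 achieved=9/71

design class (target 9/71): fixed-axis compound train
target = 9/71 in lowest terms: an exact hit needs N1·N3 = k·9 and N2·N4 = k·71 for one integer k, every count in [12, 96]; additionally prefer no 1:1 stage (N1 ≠ N2, N3 ≠ N4)
k = 1…15: no 1:1-free in-range split of k·9 and k·71 into factor pairs; take k = 16
k = 16: N1·N3 = 144 = 12·12, N2·N4 = 1136 = 16·71
achieved = 12·12/(16·71) = 9/71; |achieved − target| = 0 ≤ 9/7100 ✓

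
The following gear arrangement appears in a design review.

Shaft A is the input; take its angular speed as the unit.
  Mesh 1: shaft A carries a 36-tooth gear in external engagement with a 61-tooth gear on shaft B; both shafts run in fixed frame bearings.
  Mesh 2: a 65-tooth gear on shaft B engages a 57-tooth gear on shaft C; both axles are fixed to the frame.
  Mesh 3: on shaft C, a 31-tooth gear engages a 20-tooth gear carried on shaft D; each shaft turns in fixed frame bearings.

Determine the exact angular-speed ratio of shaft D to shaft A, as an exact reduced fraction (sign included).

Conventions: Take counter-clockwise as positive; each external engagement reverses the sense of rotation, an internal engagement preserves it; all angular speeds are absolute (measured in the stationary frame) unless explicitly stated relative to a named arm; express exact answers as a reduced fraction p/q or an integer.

-1209/1159

class = fixed-axis compound train [3 meshes; 3 ratios multiply, 3 sense flips]
mesh 1 [36T→61T]: running ratio 36/61, sense −
mesh 2 [65T→57T]: running ratio 780/1159, sense +
mesh 3 [31T→20T]: running ratio 1209/1159, sense −
ω_out/ω_in = -1209/1159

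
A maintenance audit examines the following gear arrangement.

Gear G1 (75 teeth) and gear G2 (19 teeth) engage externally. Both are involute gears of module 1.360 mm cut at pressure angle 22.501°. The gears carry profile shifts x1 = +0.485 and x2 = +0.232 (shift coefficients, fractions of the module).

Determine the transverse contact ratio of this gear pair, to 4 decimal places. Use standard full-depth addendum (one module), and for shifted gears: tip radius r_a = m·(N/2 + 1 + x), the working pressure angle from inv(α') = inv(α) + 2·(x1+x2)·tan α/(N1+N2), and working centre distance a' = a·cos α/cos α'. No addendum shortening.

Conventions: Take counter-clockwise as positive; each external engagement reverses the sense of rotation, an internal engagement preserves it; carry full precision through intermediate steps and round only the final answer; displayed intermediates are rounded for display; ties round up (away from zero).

topology: single-mesh involute geometry — m = 1.360, 75T/19T pair
base radii: r_b1 = 47.117516, r_b2 = 11.936437
tip radii: r_a1 = 53.019600, r_a2 = 14.595520
inv(α') = inv(22.501°) + 2·(+0.485+0.232)·tan α/(75+19) = 0.02783675  ⇒  α' = 24.42141°
a' = a·cos α / cos α' = 63.9200·cos 22.501°/cos 24.42141° = 64.856735
action lengths: √(r_a1²−r_b1²) = 24.310856, √(r_a2²−r_b2²) = 8.399445
base pitch p_b = π·m·cos α = 3.947308
CR = (24.310856 + 8.399445 − 64.856735·sin 24.42141°)/3.947308 = 1.493582
contact ratio ≈ 1.4936

1.4936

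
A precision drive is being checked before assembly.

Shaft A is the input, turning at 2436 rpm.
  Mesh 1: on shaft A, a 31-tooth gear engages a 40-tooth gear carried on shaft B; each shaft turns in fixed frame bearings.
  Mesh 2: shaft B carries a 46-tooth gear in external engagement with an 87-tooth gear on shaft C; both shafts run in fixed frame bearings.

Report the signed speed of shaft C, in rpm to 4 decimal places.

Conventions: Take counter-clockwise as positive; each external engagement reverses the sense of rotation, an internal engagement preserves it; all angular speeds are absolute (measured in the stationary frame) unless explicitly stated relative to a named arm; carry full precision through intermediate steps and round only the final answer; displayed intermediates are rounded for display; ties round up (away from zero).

2-mesh fixed-axis compound train (all bearings frame-fixed)
mesh 1 [31T→40T]: ω = 2436.0000×31/40 = 1887.9000 rpm, sense flips to −
mesh 2 [46T→87T]: ω = 1887.9000×46/87 = 998.2000 rpm, sense flips to +
signed output speed = +998.2000 rpm

+998.2000 rpm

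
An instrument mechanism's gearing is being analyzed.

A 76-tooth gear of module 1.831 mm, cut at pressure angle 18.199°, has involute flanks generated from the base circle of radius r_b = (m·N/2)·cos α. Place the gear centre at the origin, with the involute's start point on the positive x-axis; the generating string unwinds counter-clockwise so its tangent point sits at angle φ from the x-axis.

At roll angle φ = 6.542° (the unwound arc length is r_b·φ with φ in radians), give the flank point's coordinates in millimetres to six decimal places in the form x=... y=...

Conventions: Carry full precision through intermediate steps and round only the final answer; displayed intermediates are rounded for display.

x=66.526986 y=0.032754

single-mesh involute tooth geometry (76T wheel at module 1.831)
pitch radius r_p = m·N/2 = 1.831·76/2 = 69.578000
base radius r_b = r_p·cos α = 69.578000·cos 18.199° = 66.097535
roll angle φ = 6.542° = 0.11417944 rad
x = r_b·(cos φ + φ·sin φ) = 66.526986
y = r_b·(sin φ − φ·cos φ) = 0.032754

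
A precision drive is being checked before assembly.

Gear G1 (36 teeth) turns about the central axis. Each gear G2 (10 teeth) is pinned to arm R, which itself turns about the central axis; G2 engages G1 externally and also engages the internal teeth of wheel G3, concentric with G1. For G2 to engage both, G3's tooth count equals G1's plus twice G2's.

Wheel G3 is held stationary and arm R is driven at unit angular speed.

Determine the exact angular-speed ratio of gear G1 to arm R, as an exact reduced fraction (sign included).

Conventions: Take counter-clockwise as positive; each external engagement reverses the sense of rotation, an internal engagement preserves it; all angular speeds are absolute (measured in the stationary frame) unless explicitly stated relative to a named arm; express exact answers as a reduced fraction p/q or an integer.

planetary set (36T centre, 10T on arm, 56T internal) — Willis relation
ring teeth: 36 + 2·10 = 56
36(ω_sun−ω_arm) = −56(ω_ring−ω_arm),  ω_ring = 0, ω_arm = 1
ω_sun = 1 − (56/36)(0−1) = 23/9
ω_out/ω_in = 23/9

23/9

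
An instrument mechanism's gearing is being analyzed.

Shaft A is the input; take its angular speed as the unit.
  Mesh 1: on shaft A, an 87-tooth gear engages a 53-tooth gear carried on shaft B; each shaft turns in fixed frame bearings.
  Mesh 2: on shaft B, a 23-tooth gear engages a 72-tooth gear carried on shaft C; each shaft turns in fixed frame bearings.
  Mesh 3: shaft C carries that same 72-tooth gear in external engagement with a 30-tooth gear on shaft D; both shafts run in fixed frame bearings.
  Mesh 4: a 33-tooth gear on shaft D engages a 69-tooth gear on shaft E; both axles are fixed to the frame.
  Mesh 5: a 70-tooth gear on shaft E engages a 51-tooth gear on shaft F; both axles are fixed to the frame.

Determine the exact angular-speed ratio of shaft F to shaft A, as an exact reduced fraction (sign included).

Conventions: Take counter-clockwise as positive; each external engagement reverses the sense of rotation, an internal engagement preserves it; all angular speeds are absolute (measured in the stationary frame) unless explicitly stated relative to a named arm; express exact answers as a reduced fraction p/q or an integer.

class = fixed-axis compound train [5 meshes; 5 ratios multiply, 5 sense flips]
mesh 1 [87T→53T]: running ratio 87/53, sense −
mesh 2 [23T→72T]: running ratio 667/1272, sense +
mesh 3 [72T→30T]: running ratio 667/530, sense −
mesh 4 [33T→69T]: running ratio 319/530, sense +
mesh 5 [70T→51T]: running ratio 2233/2703, sense −
ω_out/ω_in = -2233/2703

-2233/2703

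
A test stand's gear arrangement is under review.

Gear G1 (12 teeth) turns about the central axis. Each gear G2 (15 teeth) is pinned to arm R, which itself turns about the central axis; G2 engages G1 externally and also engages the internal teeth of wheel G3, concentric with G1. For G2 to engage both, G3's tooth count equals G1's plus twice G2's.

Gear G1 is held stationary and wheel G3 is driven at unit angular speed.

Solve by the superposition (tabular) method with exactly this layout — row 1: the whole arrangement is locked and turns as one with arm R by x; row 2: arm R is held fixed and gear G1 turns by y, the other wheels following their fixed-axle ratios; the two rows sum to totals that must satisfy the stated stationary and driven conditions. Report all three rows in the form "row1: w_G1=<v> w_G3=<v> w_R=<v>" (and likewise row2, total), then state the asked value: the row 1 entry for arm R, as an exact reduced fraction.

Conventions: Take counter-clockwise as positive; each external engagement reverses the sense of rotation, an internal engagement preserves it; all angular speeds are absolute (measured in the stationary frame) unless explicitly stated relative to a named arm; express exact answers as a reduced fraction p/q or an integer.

row1: w_G1=7/9 w_G3=7/9 w_R=7/9
row2: w_G1=-7/9 w_G3=2/9 w_R=0
total: w_G1=0 w_G3=1 w_R=7/9
asked value: 7/9

recognized (axles ride arm R): planetary set, 12/15/42 teeth
row 1 (train locked, turned with arm): all members turn x
row 2: sun turns y, ring = −(12/42)·y, arm 0
boundary: total ω_sun = x + y = 0 and total ω_ring = x − (12/42)·y = 1  ⇒  y = -7/9, x = 7/9
row 2 ring = −(12/42)·(-7/9) = 2/9
totals (row 1 + row 2): sun 7/9 + (-7/9) = 0, ring 7/9 + 2/9 = 1, arm 7/9 + 0 = 7/9
asked cell (row1, arm) = 7/9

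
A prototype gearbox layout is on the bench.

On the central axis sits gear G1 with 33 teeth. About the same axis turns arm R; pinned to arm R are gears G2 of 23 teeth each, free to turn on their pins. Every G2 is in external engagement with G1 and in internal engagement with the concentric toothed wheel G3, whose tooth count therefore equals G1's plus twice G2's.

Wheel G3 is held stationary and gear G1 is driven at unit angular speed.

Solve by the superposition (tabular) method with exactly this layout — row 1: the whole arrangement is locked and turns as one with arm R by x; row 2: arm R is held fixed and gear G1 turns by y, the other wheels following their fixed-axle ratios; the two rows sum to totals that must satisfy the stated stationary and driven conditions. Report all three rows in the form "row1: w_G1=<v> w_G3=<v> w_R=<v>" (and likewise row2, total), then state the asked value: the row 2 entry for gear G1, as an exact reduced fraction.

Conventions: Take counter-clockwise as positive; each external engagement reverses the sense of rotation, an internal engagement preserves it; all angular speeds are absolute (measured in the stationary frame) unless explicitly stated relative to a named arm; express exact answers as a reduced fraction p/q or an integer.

row1: w_G1=33/112 w_G3=33/112 w_R=33/112
row2: w_G1=79/112 w_G3=-33/112 w_R=0
total: w_G1=1 w_G3=0 w_R=33/112
asked value: 79/112

topology: planetary set — G1 33T / G2 23T / G3 79T, arm = carrier (Willis)
row 1: whole set turns with the arm by x
row 2 — arm fixed, fixed-axis ratios: sun y, ring −(33/79)·y, arm 0
boundary: total ω_ring = x − (33/79)·y = 0 and total ω_sun = x + y = 1  ⇒  y = 79/112, x = 33/112
row 2 ring = −(33/79)·79/112 = -33/112
totals (row 1 + row 2): sun 33/112 + 79/112 = 1, ring 33/112 + (-33/112) = 0, arm 33/112 + 0 = 33/112
asked cell (row2, sun) = 79/112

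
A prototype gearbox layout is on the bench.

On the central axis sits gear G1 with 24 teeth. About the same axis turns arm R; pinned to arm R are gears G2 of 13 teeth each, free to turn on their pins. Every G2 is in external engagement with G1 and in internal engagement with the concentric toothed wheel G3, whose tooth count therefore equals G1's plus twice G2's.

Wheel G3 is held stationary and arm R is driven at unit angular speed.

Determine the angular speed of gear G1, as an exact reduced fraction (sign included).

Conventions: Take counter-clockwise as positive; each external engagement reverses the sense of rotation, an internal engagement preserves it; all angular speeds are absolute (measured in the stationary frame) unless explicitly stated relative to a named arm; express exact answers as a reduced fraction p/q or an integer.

37/12

recognized (axles ride arm R): planetary set, 24/13/50 teeth
ring teeth: 24 + 2·13 = 50
24(ω_sun−ω_arm) = −50(ω_ring−ω_arm),  ω_ring = 0, ω_arm = 1
ω_sun = 1 − (50/24)(0−1) = 37/12
exact speed ratio = 37/12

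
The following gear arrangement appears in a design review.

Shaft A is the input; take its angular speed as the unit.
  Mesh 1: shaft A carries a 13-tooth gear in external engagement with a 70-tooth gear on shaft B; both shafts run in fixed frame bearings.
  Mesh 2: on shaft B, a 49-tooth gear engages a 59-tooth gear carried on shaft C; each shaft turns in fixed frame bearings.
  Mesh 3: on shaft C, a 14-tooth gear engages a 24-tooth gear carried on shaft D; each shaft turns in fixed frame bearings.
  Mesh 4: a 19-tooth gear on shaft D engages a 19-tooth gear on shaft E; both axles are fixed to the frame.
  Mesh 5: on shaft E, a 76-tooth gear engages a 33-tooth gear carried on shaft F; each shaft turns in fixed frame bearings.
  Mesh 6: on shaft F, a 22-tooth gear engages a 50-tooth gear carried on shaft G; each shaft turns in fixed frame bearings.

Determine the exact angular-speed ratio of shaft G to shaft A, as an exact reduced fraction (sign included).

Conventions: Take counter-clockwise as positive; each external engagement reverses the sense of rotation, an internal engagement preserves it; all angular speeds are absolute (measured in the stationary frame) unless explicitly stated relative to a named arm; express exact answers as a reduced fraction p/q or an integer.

12103/132750

class = fixed-axis compound train [6 meshes; 6 ratios multiply, 6 sense flips]
mesh 1 [13T→70T]: running ratio 13/70, sense −
mesh 2 [49T→59T]: running ratio 91/590, sense +
mesh 3 [14T→24T]: running ratio 637/7080, sense −
mesh 4 [19T→19T]: running ratio 637/7080, sense +
mesh 5 [76T→33T]: running ratio 12103/58410, sense −
mesh 6 [22T→50T]: running ratio 12103/132750, sense +
ω_out/ω_in = 12103/132750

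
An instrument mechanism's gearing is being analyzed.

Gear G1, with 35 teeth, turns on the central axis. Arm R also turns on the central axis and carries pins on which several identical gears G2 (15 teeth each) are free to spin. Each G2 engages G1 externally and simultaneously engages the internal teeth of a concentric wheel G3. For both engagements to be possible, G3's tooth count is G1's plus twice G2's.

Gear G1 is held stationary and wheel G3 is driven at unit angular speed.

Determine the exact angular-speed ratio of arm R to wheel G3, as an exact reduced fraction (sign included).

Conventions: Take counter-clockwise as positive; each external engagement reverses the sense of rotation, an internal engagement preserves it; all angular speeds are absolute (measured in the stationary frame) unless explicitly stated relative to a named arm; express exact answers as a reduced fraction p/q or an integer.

topology: planetary set — G1 35T / G2 15T / G3 65T, arm = carrier (Willis)
ring teeth: 35 + 2·15 = 65
35(ω_sun−ω_arm) = −65(ω_ring−ω_arm),  ω_sun = 0, ω_ring = 1
35(0−ω_arm) = −65(1−ω_arm)  ⇒  100·ω_arm = 65  ⇒  ω_arm = 13/20
ω_out/ω_in = 13/20

13/20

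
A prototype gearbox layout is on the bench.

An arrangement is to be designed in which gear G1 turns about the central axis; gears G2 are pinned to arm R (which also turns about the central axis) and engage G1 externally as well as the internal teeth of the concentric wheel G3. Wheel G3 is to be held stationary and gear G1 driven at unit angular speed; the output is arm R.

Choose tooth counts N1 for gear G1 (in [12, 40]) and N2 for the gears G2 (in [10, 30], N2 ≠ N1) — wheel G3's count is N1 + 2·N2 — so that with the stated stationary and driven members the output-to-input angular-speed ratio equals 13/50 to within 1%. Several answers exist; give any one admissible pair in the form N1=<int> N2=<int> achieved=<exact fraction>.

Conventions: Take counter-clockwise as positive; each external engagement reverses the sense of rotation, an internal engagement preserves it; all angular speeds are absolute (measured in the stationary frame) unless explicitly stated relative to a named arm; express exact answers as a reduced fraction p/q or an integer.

N1=13 N2=12 achieved=13/50

topology: planetary set — design target 13/50, arm = carrier (Willis)
Willis with ω_ring = 0: ω_arm/ω_sun = N1/(N1+N3); set equal to 13/50  ⇒  N3/N1 = 1/(13/50) − 1 = 37/13
N3 = N1 + 2·N2  ⇒  N2/N1 = (N3/N1 − 1)/2 = (37/13 − 1)/2 = 12/13
smallest multiple with N1 ≥ 12 and N2 ≥ 10: k = 1  ⇒  N1 = 1·13 = 13, N2 = 1·12 = 12 (N1 ≤ 40, N2 ≤ 30, N2 ≠ N1 ✓), N3 = 13 + 2·12 = 37
check: N1/(N1+N3) with N1 = 13, N3 = 37 gives 13/50; |achieved − target| = 0 ≤ 13/5000 ✓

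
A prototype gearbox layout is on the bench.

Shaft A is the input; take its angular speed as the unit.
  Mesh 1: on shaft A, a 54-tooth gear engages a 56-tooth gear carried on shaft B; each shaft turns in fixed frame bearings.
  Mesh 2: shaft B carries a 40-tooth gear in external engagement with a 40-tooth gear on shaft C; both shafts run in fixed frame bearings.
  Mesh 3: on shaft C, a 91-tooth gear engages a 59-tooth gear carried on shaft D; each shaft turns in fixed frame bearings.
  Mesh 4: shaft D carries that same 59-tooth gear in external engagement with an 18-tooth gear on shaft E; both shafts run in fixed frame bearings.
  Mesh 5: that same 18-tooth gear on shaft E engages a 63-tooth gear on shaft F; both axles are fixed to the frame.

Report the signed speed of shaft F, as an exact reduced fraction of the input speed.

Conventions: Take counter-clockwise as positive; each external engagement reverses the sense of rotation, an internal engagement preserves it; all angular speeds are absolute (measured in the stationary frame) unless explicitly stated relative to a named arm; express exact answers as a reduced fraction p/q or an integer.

-39/28

5-mesh fixed-axis compound train (all bearings frame-fixed)
mesh 1 [54T→56T]: |ω|/ω_in = 1×54/56 = 27/28, sense flips to −
mesh 2 [40T→40T]: |ω|/ω_in = (27/28)×40/40 = 27/28, sense flips to +
mesh 3 [91T→59T]: |ω|/ω_in = (27/28)×91/59 = 351/236, sense flips to −
mesh 4 [59T→18T]: |ω|/ω_in = (351/236)×59/18 = 39/8, sense flips to +
mesh 5 [18T→63T]: |ω|/ω_in = (39/8)×18/63 = 39/28, sense flips to −
signed output speed (× input speed) = -39/28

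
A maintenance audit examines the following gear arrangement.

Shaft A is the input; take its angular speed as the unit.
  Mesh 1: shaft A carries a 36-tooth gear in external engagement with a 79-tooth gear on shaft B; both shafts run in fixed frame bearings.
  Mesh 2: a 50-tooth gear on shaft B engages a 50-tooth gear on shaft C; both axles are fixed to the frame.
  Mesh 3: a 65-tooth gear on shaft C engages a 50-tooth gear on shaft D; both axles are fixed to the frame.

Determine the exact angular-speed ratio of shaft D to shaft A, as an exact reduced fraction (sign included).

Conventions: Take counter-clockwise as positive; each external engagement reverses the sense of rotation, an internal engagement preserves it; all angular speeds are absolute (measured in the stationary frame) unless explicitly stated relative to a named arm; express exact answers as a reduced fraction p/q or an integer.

-234/395

class = fixed-axis compound train [3 meshes; 3 ratios multiply, 3 sense flips]
mesh 1 [36T→79T]: running ratio 36/79, sense −
mesh 2 [50T→50T]: running ratio 36/79, sense +
mesh 3 [65T→50T]: running ratio 234/395, sense −
ω_out/ω_in = -234/395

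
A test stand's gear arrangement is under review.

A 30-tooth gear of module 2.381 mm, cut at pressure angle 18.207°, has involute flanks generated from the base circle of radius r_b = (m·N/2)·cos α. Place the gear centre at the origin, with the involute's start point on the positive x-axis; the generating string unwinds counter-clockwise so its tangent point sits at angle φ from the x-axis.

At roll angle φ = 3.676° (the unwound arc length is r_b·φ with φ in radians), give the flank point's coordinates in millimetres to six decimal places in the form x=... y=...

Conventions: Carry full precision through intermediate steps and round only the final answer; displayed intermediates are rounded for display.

x=33.996643 y=0.002985

class = single-mesh tooth geometry [base-circle involute, m = 2.381, 30T]
pitch radius r_p = m·N/2 = 2.381·30/2 = 35.715000
base radius r_b = r_p·cos α = 35.715000·cos 18.207° = 33.926889
roll angle φ = 3.676° = 0.06415830 rad
x = r_b·(cos φ + φ·sin φ) = 33.996643
y = r_b·(sin φ − φ·cos φ) = 0.002985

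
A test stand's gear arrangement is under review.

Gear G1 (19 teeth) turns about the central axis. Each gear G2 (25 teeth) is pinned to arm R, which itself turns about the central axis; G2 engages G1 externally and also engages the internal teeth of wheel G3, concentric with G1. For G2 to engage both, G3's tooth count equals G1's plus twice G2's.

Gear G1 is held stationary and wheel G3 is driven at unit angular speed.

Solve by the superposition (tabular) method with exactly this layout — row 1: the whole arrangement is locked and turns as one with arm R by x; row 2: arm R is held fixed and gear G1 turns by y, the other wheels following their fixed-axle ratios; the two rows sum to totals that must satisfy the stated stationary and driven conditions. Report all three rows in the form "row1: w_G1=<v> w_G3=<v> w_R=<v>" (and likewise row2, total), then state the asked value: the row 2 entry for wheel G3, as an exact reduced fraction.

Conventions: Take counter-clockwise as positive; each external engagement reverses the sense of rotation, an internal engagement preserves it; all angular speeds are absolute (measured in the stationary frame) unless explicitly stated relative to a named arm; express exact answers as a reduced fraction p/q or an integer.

class = planetary set [G3 = 19+2·25 = 69; Willis about the carrier]
row 1 — lock + rotate with arm: ω_sun = ω_ring = ω_arm = x
superposition row 2 [arm held]: sun y, ring −(19/69)·y, arm 0
boundary: total ω_sun = x + y = 0 and total ω_ring = x − (19/69)·y = 1  ⇒  y = -69/88, x = 69/88
row 2 ring = −(19/69)·(-69/88) = 19/88
totals (row 1 + row 2): sun 69/88 + (-69/88) = 0, ring 69/88 + 19/88 = 1, arm 69/88 + 0 = 69/88
asked cell (row2, ring) = 19/88

row1: w_G1=69/88 w_G3=69/88 w_R=69/88
row2: w_G1=-69/88 w_G3=19/88 w_R=0
total: w_G1=0 w_G3=1 w_R=69/88
asked value: 19/88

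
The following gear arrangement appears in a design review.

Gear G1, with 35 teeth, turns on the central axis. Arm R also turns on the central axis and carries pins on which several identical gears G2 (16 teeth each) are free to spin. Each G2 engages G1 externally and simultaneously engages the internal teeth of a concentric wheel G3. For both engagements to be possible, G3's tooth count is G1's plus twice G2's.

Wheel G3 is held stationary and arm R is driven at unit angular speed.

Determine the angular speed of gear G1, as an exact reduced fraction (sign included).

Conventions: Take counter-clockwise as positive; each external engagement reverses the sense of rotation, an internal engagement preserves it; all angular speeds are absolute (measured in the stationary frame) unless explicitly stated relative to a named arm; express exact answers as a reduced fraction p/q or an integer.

topology: planetary set — G1 35T / G2 16T / G3 67T, arm = carrier (Willis)
ring teeth: 35 + 2·16 = 67
35(ω_sun−ω_arm) = −67(ω_ring−ω_arm),  ω_ring = 0, ω_arm = 1
ω_sun = 1 − (67/35)(0−1) = 102/35
exact speed ratio = 102/35

102/35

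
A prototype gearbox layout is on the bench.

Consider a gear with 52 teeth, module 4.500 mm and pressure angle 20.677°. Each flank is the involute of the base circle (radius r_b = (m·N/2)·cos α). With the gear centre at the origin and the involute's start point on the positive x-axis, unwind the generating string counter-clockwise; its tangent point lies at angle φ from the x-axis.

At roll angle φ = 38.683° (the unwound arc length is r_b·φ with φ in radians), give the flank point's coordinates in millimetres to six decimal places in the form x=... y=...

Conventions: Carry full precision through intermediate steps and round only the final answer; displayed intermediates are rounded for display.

class = single-mesh tooth geometry [base-circle involute, m = 4.500, 52T]
pitch radius r_p = m·N/2 = 4.500·52/2 = 117.000000
base radius r_b = r_p·cos α = 117.000000·cos 20.677° = 109.463544
roll angle φ = 38.683° = 0.67514571 rad
x = r_b·(cos φ + φ·sin φ) = 131.639702
y = r_b·(sin φ − φ·cos φ) = 10.725413

x=131.639702 y=10.725413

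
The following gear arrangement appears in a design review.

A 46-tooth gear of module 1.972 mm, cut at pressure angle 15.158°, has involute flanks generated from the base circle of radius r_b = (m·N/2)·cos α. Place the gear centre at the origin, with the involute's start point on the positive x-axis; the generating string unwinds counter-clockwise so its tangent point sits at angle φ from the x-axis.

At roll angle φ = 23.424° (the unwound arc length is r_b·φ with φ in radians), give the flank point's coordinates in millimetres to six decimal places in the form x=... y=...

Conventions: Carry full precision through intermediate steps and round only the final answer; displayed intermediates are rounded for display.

x=47.285035 y=0.980559

class = single-mesh tooth geometry [base-circle involute, m = 1.972, 46T]
pitch radius r_p = m·N/2 = 1.972·46/2 = 45.356000
base radius r_b = r_p·cos α = 45.356000·cos 15.158° = 43.777994
roll angle φ = 23.424° = 0.40882592 rad
x = r_b·(cos φ + φ·sin φ) = 47.285035
y = r_b·(sin φ − φ·cos φ) = 0.980559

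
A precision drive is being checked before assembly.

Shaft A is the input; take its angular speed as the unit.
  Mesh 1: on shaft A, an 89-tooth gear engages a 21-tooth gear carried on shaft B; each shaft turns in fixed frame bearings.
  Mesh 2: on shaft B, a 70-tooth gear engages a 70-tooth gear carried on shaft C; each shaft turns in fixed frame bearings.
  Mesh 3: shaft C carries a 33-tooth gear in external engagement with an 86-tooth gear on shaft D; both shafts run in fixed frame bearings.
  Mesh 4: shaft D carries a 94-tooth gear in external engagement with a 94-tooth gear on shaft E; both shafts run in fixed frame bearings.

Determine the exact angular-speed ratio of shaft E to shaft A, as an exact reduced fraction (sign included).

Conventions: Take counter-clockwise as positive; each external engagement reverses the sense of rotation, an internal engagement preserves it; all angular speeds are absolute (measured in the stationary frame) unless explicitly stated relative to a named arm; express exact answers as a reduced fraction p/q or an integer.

979/602

class = fixed-axis compound train [4 meshes; 4 ratios multiply, 4 sense flips]
mesh 1 [89T→21T]: running ratio 89/21, sense −
mesh 2 [70T→70T]: running ratio 89/21, sense +
mesh 3 [33T→86T]: running ratio 979/602, sense −
mesh 4 [94T→94T]: running ratio 979/602, sense +
ω_out/ω_in = 979/602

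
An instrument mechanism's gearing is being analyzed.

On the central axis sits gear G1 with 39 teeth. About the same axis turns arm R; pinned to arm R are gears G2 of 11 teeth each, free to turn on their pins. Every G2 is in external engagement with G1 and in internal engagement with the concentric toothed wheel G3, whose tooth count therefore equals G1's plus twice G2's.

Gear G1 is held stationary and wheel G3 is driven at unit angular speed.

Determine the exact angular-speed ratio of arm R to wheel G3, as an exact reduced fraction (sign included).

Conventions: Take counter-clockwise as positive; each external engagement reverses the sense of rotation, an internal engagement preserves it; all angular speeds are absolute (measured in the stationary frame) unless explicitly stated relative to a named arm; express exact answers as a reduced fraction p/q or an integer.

61/100

class = planetary set [G3 = 39+2·11 = 61; Willis about the carrier]
ring teeth: 39 + 2·11 = 61
39(ω_sun−ω_arm) = −61(ω_ring−ω_arm),  ω_sun = 0, ω_ring = 1
39(0−ω_arm) = −61(1−ω_arm)  ⇒  100·ω_arm = 61  ⇒  ω_arm = 61/100
ω_out/ω_in = 61/100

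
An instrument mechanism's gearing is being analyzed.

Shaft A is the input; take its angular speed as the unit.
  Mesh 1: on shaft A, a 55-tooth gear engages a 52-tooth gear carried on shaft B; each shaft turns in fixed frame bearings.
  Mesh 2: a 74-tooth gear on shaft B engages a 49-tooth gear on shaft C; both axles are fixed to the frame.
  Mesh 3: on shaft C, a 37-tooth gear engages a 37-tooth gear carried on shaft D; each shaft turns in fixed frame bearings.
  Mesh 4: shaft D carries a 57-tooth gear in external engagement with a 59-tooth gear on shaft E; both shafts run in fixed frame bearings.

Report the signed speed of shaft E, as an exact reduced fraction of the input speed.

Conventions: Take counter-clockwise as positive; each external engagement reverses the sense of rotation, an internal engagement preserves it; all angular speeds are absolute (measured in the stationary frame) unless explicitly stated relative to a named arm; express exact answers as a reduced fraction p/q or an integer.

4-mesh fixed-axis compound train (all bearings frame-fixed)
mesh 1 [55T→52T]: |ω|/ω_in = 1×55/52 = 55/52, sense flips to −
mesh 2 [74T→49T]: |ω|/ω_in = (55/52)×74/49 = 2035/1274, sense flips to +
mesh 3 [37T→37T]: |ω|/ω_in = (2035/1274)×37/37 = 2035/1274, sense flips to −
mesh 4 [57T→59T]: |ω|/ω_in = (2035/1274)×57/59 = 115995/75166, sense flips to +
signed output speed (× input speed) = 115995/75166

115995/75166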